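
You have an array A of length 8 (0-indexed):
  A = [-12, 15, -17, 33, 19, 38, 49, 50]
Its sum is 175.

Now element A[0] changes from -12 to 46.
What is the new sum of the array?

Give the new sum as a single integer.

Old value at index 0: -12
New value at index 0: 46
Delta = 46 - -12 = 58
New sum = old_sum + delta = 175 + (58) = 233

Answer: 233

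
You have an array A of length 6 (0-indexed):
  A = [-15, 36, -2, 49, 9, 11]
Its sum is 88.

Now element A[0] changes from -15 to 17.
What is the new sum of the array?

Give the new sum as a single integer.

Answer: 120

Derivation:
Old value at index 0: -15
New value at index 0: 17
Delta = 17 - -15 = 32
New sum = old_sum + delta = 88 + (32) = 120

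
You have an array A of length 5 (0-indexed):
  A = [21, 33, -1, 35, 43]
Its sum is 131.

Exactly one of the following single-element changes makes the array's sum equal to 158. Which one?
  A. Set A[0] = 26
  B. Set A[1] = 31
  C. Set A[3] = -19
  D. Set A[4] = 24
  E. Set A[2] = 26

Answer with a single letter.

Answer: E

Derivation:
Option A: A[0] 21->26, delta=5, new_sum=131+(5)=136
Option B: A[1] 33->31, delta=-2, new_sum=131+(-2)=129
Option C: A[3] 35->-19, delta=-54, new_sum=131+(-54)=77
Option D: A[4] 43->24, delta=-19, new_sum=131+(-19)=112
Option E: A[2] -1->26, delta=27, new_sum=131+(27)=158 <-- matches target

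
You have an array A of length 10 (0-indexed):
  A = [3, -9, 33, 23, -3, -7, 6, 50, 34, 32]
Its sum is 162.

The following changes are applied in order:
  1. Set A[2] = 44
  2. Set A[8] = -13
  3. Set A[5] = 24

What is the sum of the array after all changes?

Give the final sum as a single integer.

Initial sum: 162
Change 1: A[2] 33 -> 44, delta = 11, sum = 173
Change 2: A[8] 34 -> -13, delta = -47, sum = 126
Change 3: A[5] -7 -> 24, delta = 31, sum = 157

Answer: 157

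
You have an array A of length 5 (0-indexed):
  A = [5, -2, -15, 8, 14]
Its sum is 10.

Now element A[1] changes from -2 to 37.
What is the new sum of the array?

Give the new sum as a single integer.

Answer: 49

Derivation:
Old value at index 1: -2
New value at index 1: 37
Delta = 37 - -2 = 39
New sum = old_sum + delta = 10 + (39) = 49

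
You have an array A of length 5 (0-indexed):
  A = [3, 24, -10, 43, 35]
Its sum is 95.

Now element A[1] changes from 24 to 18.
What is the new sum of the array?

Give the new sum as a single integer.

Old value at index 1: 24
New value at index 1: 18
Delta = 18 - 24 = -6
New sum = old_sum + delta = 95 + (-6) = 89

Answer: 89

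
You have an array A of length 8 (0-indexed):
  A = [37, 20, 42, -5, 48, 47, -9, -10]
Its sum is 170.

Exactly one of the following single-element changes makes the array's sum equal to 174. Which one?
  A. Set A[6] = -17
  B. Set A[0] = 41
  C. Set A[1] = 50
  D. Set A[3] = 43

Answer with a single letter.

Option A: A[6] -9->-17, delta=-8, new_sum=170+(-8)=162
Option B: A[0] 37->41, delta=4, new_sum=170+(4)=174 <-- matches target
Option C: A[1] 20->50, delta=30, new_sum=170+(30)=200
Option D: A[3] -5->43, delta=48, new_sum=170+(48)=218

Answer: B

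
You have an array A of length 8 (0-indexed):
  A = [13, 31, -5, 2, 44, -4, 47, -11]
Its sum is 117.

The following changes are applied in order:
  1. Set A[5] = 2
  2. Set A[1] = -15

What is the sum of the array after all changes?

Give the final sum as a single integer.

Answer: 77

Derivation:
Initial sum: 117
Change 1: A[5] -4 -> 2, delta = 6, sum = 123
Change 2: A[1] 31 -> -15, delta = -46, sum = 77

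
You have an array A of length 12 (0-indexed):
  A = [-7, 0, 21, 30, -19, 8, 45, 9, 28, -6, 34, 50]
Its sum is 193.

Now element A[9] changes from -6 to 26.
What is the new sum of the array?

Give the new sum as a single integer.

Old value at index 9: -6
New value at index 9: 26
Delta = 26 - -6 = 32
New sum = old_sum + delta = 193 + (32) = 225

Answer: 225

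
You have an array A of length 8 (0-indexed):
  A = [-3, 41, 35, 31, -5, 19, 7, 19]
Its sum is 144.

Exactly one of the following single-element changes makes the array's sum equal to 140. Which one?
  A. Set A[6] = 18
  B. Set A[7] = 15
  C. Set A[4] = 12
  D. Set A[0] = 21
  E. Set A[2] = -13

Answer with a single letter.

Option A: A[6] 7->18, delta=11, new_sum=144+(11)=155
Option B: A[7] 19->15, delta=-4, new_sum=144+(-4)=140 <-- matches target
Option C: A[4] -5->12, delta=17, new_sum=144+(17)=161
Option D: A[0] -3->21, delta=24, new_sum=144+(24)=168
Option E: A[2] 35->-13, delta=-48, new_sum=144+(-48)=96

Answer: B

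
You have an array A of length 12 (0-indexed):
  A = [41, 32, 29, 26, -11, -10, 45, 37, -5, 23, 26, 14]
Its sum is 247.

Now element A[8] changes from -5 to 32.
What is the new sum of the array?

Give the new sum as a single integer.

Old value at index 8: -5
New value at index 8: 32
Delta = 32 - -5 = 37
New sum = old_sum + delta = 247 + (37) = 284

Answer: 284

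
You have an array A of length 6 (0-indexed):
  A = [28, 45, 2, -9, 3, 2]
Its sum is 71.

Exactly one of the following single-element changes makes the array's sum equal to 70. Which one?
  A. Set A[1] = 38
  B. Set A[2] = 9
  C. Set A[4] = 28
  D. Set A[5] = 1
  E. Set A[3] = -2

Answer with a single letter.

Option A: A[1] 45->38, delta=-7, new_sum=71+(-7)=64
Option B: A[2] 2->9, delta=7, new_sum=71+(7)=78
Option C: A[4] 3->28, delta=25, new_sum=71+(25)=96
Option D: A[5] 2->1, delta=-1, new_sum=71+(-1)=70 <-- matches target
Option E: A[3] -9->-2, delta=7, new_sum=71+(7)=78

Answer: D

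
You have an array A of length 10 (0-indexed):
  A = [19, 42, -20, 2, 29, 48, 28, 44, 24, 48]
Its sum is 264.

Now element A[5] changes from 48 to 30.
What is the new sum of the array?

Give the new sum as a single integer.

Old value at index 5: 48
New value at index 5: 30
Delta = 30 - 48 = -18
New sum = old_sum + delta = 264 + (-18) = 246

Answer: 246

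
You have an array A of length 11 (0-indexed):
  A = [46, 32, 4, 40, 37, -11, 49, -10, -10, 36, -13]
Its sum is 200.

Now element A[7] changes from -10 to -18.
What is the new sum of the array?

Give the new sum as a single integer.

Answer: 192

Derivation:
Old value at index 7: -10
New value at index 7: -18
Delta = -18 - -10 = -8
New sum = old_sum + delta = 200 + (-8) = 192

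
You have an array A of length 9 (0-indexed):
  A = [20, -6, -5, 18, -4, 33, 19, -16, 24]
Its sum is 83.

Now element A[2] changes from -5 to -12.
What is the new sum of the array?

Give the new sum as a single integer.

Answer: 76

Derivation:
Old value at index 2: -5
New value at index 2: -12
Delta = -12 - -5 = -7
New sum = old_sum + delta = 83 + (-7) = 76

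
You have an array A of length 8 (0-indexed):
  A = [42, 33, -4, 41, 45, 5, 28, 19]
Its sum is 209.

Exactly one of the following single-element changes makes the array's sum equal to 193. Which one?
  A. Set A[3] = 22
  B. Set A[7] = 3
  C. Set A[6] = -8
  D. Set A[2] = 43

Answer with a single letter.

Answer: B

Derivation:
Option A: A[3] 41->22, delta=-19, new_sum=209+(-19)=190
Option B: A[7] 19->3, delta=-16, new_sum=209+(-16)=193 <-- matches target
Option C: A[6] 28->-8, delta=-36, new_sum=209+(-36)=173
Option D: A[2] -4->43, delta=47, new_sum=209+(47)=256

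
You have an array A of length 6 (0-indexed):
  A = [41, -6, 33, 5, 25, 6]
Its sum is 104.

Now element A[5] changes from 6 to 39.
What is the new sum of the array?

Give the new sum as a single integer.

Old value at index 5: 6
New value at index 5: 39
Delta = 39 - 6 = 33
New sum = old_sum + delta = 104 + (33) = 137

Answer: 137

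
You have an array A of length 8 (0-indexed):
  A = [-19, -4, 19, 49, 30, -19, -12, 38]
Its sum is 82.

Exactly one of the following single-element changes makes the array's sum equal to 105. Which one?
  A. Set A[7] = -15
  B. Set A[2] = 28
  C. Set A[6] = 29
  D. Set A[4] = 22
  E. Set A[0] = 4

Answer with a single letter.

Answer: E

Derivation:
Option A: A[7] 38->-15, delta=-53, new_sum=82+(-53)=29
Option B: A[2] 19->28, delta=9, new_sum=82+(9)=91
Option C: A[6] -12->29, delta=41, new_sum=82+(41)=123
Option D: A[4] 30->22, delta=-8, new_sum=82+(-8)=74
Option E: A[0] -19->4, delta=23, new_sum=82+(23)=105 <-- matches target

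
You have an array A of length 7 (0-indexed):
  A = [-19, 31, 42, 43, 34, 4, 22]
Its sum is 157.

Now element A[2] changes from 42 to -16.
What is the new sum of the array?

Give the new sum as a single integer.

Answer: 99

Derivation:
Old value at index 2: 42
New value at index 2: -16
Delta = -16 - 42 = -58
New sum = old_sum + delta = 157 + (-58) = 99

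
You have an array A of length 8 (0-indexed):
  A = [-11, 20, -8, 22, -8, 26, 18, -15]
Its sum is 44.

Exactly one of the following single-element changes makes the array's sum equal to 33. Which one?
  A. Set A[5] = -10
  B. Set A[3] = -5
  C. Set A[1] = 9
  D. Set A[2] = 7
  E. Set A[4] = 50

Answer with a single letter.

Option A: A[5] 26->-10, delta=-36, new_sum=44+(-36)=8
Option B: A[3] 22->-5, delta=-27, new_sum=44+(-27)=17
Option C: A[1] 20->9, delta=-11, new_sum=44+(-11)=33 <-- matches target
Option D: A[2] -8->7, delta=15, new_sum=44+(15)=59
Option E: A[4] -8->50, delta=58, new_sum=44+(58)=102

Answer: C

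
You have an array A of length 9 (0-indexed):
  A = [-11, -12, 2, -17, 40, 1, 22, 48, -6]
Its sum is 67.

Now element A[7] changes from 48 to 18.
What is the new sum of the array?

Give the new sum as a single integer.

Answer: 37

Derivation:
Old value at index 7: 48
New value at index 7: 18
Delta = 18 - 48 = -30
New sum = old_sum + delta = 67 + (-30) = 37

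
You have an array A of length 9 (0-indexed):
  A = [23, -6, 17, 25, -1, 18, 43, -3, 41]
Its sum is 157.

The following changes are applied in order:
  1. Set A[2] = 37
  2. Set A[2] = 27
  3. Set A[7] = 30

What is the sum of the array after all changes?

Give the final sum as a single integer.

Initial sum: 157
Change 1: A[2] 17 -> 37, delta = 20, sum = 177
Change 2: A[2] 37 -> 27, delta = -10, sum = 167
Change 3: A[7] -3 -> 30, delta = 33, sum = 200

Answer: 200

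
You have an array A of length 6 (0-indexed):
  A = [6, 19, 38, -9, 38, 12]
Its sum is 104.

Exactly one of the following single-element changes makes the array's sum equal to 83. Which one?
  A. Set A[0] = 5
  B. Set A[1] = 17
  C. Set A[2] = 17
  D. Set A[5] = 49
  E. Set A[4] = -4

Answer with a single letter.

Answer: C

Derivation:
Option A: A[0] 6->5, delta=-1, new_sum=104+(-1)=103
Option B: A[1] 19->17, delta=-2, new_sum=104+(-2)=102
Option C: A[2] 38->17, delta=-21, new_sum=104+(-21)=83 <-- matches target
Option D: A[5] 12->49, delta=37, new_sum=104+(37)=141
Option E: A[4] 38->-4, delta=-42, new_sum=104+(-42)=62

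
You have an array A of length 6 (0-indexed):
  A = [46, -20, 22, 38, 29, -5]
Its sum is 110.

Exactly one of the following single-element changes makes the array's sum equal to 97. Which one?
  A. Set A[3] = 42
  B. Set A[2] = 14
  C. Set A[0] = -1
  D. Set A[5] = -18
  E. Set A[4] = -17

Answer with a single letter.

Answer: D

Derivation:
Option A: A[3] 38->42, delta=4, new_sum=110+(4)=114
Option B: A[2] 22->14, delta=-8, new_sum=110+(-8)=102
Option C: A[0] 46->-1, delta=-47, new_sum=110+(-47)=63
Option D: A[5] -5->-18, delta=-13, new_sum=110+(-13)=97 <-- matches target
Option E: A[4] 29->-17, delta=-46, new_sum=110+(-46)=64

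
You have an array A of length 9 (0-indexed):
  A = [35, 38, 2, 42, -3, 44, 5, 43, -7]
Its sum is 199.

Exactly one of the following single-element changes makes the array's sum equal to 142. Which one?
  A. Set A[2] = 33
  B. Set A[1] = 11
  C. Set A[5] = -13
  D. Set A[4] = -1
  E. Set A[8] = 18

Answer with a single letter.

Option A: A[2] 2->33, delta=31, new_sum=199+(31)=230
Option B: A[1] 38->11, delta=-27, new_sum=199+(-27)=172
Option C: A[5] 44->-13, delta=-57, new_sum=199+(-57)=142 <-- matches target
Option D: A[4] -3->-1, delta=2, new_sum=199+(2)=201
Option E: A[8] -7->18, delta=25, new_sum=199+(25)=224

Answer: C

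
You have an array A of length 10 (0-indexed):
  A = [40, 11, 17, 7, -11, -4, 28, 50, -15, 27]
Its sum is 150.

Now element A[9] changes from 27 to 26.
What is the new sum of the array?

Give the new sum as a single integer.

Answer: 149

Derivation:
Old value at index 9: 27
New value at index 9: 26
Delta = 26 - 27 = -1
New sum = old_sum + delta = 150 + (-1) = 149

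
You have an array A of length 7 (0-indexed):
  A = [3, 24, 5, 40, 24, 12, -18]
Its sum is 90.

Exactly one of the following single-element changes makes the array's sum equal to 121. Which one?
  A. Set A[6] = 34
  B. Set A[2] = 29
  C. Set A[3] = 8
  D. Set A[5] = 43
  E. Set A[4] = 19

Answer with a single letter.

Option A: A[6] -18->34, delta=52, new_sum=90+(52)=142
Option B: A[2] 5->29, delta=24, new_sum=90+(24)=114
Option C: A[3] 40->8, delta=-32, new_sum=90+(-32)=58
Option D: A[5] 12->43, delta=31, new_sum=90+(31)=121 <-- matches target
Option E: A[4] 24->19, delta=-5, new_sum=90+(-5)=85

Answer: D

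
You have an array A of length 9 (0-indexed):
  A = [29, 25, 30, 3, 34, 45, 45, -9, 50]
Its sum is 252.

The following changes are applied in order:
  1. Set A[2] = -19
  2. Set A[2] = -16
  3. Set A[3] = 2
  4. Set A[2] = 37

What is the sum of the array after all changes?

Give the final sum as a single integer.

Initial sum: 252
Change 1: A[2] 30 -> -19, delta = -49, sum = 203
Change 2: A[2] -19 -> -16, delta = 3, sum = 206
Change 3: A[3] 3 -> 2, delta = -1, sum = 205
Change 4: A[2] -16 -> 37, delta = 53, sum = 258

Answer: 258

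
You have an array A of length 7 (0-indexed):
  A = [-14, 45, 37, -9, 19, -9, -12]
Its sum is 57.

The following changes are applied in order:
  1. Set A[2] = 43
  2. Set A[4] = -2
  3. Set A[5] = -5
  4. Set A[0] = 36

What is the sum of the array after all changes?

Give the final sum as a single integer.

Answer: 96

Derivation:
Initial sum: 57
Change 1: A[2] 37 -> 43, delta = 6, sum = 63
Change 2: A[4] 19 -> -2, delta = -21, sum = 42
Change 3: A[5] -9 -> -5, delta = 4, sum = 46
Change 4: A[0] -14 -> 36, delta = 50, sum = 96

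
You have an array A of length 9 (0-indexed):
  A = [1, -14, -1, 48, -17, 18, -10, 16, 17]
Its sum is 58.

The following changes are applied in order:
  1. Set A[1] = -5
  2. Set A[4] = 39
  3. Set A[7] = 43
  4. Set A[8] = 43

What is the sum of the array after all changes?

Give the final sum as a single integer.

Initial sum: 58
Change 1: A[1] -14 -> -5, delta = 9, sum = 67
Change 2: A[4] -17 -> 39, delta = 56, sum = 123
Change 3: A[7] 16 -> 43, delta = 27, sum = 150
Change 4: A[8] 17 -> 43, delta = 26, sum = 176

Answer: 176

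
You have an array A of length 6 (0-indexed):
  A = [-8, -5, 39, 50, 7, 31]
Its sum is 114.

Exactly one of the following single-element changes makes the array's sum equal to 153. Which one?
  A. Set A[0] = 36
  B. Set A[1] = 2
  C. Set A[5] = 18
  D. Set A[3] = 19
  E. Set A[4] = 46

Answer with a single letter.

Answer: E

Derivation:
Option A: A[0] -8->36, delta=44, new_sum=114+(44)=158
Option B: A[1] -5->2, delta=7, new_sum=114+(7)=121
Option C: A[5] 31->18, delta=-13, new_sum=114+(-13)=101
Option D: A[3] 50->19, delta=-31, new_sum=114+(-31)=83
Option E: A[4] 7->46, delta=39, new_sum=114+(39)=153 <-- matches target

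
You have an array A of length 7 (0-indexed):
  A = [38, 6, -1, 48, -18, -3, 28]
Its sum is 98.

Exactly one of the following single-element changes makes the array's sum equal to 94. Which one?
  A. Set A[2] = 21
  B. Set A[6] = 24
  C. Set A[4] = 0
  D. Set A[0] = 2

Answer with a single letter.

Option A: A[2] -1->21, delta=22, new_sum=98+(22)=120
Option B: A[6] 28->24, delta=-4, new_sum=98+(-4)=94 <-- matches target
Option C: A[4] -18->0, delta=18, new_sum=98+(18)=116
Option D: A[0] 38->2, delta=-36, new_sum=98+(-36)=62

Answer: B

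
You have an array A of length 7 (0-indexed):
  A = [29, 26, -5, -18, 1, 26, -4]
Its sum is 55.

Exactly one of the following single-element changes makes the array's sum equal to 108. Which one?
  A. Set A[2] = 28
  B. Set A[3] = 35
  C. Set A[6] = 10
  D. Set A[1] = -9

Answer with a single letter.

Option A: A[2] -5->28, delta=33, new_sum=55+(33)=88
Option B: A[3] -18->35, delta=53, new_sum=55+(53)=108 <-- matches target
Option C: A[6] -4->10, delta=14, new_sum=55+(14)=69
Option D: A[1] 26->-9, delta=-35, new_sum=55+(-35)=20

Answer: B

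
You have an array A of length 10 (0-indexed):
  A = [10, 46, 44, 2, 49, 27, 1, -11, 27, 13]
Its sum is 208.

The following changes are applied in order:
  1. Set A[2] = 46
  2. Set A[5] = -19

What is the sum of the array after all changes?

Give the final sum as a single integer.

Answer: 164

Derivation:
Initial sum: 208
Change 1: A[2] 44 -> 46, delta = 2, sum = 210
Change 2: A[5] 27 -> -19, delta = -46, sum = 164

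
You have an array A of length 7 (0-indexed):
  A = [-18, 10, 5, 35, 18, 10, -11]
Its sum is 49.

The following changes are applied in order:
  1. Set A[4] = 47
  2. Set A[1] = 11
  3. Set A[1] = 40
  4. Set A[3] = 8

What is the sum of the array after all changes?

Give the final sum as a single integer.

Answer: 81

Derivation:
Initial sum: 49
Change 1: A[4] 18 -> 47, delta = 29, sum = 78
Change 2: A[1] 10 -> 11, delta = 1, sum = 79
Change 3: A[1] 11 -> 40, delta = 29, sum = 108
Change 4: A[3] 35 -> 8, delta = -27, sum = 81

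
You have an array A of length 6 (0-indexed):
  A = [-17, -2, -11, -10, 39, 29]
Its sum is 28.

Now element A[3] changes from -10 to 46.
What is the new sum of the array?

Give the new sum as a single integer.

Old value at index 3: -10
New value at index 3: 46
Delta = 46 - -10 = 56
New sum = old_sum + delta = 28 + (56) = 84

Answer: 84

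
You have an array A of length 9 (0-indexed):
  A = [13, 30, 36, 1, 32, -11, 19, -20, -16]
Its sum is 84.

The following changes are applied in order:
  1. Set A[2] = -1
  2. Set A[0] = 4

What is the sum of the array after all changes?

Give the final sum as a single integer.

Initial sum: 84
Change 1: A[2] 36 -> -1, delta = -37, sum = 47
Change 2: A[0] 13 -> 4, delta = -9, sum = 38

Answer: 38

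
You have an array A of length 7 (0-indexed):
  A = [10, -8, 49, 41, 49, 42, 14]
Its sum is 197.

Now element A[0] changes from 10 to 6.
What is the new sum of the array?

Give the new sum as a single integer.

Answer: 193

Derivation:
Old value at index 0: 10
New value at index 0: 6
Delta = 6 - 10 = -4
New sum = old_sum + delta = 197 + (-4) = 193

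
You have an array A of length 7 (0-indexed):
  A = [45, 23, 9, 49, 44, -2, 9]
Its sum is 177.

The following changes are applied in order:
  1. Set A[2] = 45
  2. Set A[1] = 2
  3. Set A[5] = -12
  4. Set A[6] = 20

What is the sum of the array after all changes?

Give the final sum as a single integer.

Initial sum: 177
Change 1: A[2] 9 -> 45, delta = 36, sum = 213
Change 2: A[1] 23 -> 2, delta = -21, sum = 192
Change 3: A[5] -2 -> -12, delta = -10, sum = 182
Change 4: A[6] 9 -> 20, delta = 11, sum = 193

Answer: 193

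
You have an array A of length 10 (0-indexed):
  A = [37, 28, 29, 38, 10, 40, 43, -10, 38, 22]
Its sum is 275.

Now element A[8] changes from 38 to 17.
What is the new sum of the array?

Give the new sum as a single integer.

Old value at index 8: 38
New value at index 8: 17
Delta = 17 - 38 = -21
New sum = old_sum + delta = 275 + (-21) = 254

Answer: 254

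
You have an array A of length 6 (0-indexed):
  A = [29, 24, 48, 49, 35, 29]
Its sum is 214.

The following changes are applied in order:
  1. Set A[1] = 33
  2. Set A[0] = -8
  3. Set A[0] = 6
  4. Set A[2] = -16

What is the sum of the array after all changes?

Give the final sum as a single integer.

Initial sum: 214
Change 1: A[1] 24 -> 33, delta = 9, sum = 223
Change 2: A[0] 29 -> -8, delta = -37, sum = 186
Change 3: A[0] -8 -> 6, delta = 14, sum = 200
Change 4: A[2] 48 -> -16, delta = -64, sum = 136

Answer: 136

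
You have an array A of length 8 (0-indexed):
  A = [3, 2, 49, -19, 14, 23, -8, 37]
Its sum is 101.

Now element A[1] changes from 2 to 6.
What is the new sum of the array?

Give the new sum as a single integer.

Answer: 105

Derivation:
Old value at index 1: 2
New value at index 1: 6
Delta = 6 - 2 = 4
New sum = old_sum + delta = 101 + (4) = 105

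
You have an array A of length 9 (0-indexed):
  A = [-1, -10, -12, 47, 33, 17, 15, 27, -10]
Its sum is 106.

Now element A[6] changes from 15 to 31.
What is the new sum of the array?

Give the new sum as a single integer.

Old value at index 6: 15
New value at index 6: 31
Delta = 31 - 15 = 16
New sum = old_sum + delta = 106 + (16) = 122

Answer: 122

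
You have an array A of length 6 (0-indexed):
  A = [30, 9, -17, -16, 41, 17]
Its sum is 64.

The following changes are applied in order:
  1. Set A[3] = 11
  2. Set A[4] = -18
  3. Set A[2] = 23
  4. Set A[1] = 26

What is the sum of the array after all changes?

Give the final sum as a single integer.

Initial sum: 64
Change 1: A[3] -16 -> 11, delta = 27, sum = 91
Change 2: A[4] 41 -> -18, delta = -59, sum = 32
Change 3: A[2] -17 -> 23, delta = 40, sum = 72
Change 4: A[1] 9 -> 26, delta = 17, sum = 89

Answer: 89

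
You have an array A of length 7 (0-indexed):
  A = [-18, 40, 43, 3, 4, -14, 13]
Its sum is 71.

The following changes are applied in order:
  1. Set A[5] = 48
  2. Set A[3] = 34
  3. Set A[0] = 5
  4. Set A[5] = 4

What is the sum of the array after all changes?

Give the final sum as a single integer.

Initial sum: 71
Change 1: A[5] -14 -> 48, delta = 62, sum = 133
Change 2: A[3] 3 -> 34, delta = 31, sum = 164
Change 3: A[0] -18 -> 5, delta = 23, sum = 187
Change 4: A[5] 48 -> 4, delta = -44, sum = 143

Answer: 143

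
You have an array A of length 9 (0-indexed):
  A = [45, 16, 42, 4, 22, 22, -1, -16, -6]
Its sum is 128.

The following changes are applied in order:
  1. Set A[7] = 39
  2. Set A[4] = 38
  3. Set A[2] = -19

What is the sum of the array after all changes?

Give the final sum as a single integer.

Answer: 138

Derivation:
Initial sum: 128
Change 1: A[7] -16 -> 39, delta = 55, sum = 183
Change 2: A[4] 22 -> 38, delta = 16, sum = 199
Change 3: A[2] 42 -> -19, delta = -61, sum = 138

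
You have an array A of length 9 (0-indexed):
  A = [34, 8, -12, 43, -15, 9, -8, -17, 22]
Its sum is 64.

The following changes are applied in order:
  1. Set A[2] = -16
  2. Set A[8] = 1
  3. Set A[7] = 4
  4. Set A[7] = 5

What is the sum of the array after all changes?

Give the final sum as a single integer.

Answer: 61

Derivation:
Initial sum: 64
Change 1: A[2] -12 -> -16, delta = -4, sum = 60
Change 2: A[8] 22 -> 1, delta = -21, sum = 39
Change 3: A[7] -17 -> 4, delta = 21, sum = 60
Change 4: A[7] 4 -> 5, delta = 1, sum = 61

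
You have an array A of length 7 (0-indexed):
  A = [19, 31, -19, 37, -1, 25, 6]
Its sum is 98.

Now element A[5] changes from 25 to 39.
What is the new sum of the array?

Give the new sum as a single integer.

Old value at index 5: 25
New value at index 5: 39
Delta = 39 - 25 = 14
New sum = old_sum + delta = 98 + (14) = 112

Answer: 112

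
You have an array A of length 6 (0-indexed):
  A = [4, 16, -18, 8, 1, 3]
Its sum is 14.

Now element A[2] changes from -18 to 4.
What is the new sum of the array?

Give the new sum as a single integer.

Answer: 36

Derivation:
Old value at index 2: -18
New value at index 2: 4
Delta = 4 - -18 = 22
New sum = old_sum + delta = 14 + (22) = 36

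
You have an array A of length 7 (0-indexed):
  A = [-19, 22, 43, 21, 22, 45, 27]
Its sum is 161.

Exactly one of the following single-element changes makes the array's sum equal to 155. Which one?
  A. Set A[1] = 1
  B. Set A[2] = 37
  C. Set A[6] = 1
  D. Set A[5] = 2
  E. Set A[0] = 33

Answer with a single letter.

Option A: A[1] 22->1, delta=-21, new_sum=161+(-21)=140
Option B: A[2] 43->37, delta=-6, new_sum=161+(-6)=155 <-- matches target
Option C: A[6] 27->1, delta=-26, new_sum=161+(-26)=135
Option D: A[5] 45->2, delta=-43, new_sum=161+(-43)=118
Option E: A[0] -19->33, delta=52, new_sum=161+(52)=213

Answer: B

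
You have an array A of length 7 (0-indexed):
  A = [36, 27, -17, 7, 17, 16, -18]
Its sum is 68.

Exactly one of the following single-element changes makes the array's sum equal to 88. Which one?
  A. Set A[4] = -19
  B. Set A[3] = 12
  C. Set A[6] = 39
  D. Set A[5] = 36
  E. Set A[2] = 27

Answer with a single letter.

Option A: A[4] 17->-19, delta=-36, new_sum=68+(-36)=32
Option B: A[3] 7->12, delta=5, new_sum=68+(5)=73
Option C: A[6] -18->39, delta=57, new_sum=68+(57)=125
Option D: A[5] 16->36, delta=20, new_sum=68+(20)=88 <-- matches target
Option E: A[2] -17->27, delta=44, new_sum=68+(44)=112

Answer: D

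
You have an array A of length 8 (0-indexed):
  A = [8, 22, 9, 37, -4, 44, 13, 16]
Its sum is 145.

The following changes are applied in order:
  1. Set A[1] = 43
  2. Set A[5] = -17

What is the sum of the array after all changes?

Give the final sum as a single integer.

Initial sum: 145
Change 1: A[1] 22 -> 43, delta = 21, sum = 166
Change 2: A[5] 44 -> -17, delta = -61, sum = 105

Answer: 105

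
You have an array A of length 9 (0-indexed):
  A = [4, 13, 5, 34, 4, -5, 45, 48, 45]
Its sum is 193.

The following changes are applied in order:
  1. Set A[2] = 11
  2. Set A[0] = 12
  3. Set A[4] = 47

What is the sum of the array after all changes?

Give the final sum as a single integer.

Initial sum: 193
Change 1: A[2] 5 -> 11, delta = 6, sum = 199
Change 2: A[0] 4 -> 12, delta = 8, sum = 207
Change 3: A[4] 4 -> 47, delta = 43, sum = 250

Answer: 250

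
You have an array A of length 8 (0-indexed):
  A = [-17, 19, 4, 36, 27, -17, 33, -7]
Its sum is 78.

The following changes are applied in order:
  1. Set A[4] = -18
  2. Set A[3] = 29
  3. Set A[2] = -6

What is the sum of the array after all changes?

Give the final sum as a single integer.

Initial sum: 78
Change 1: A[4] 27 -> -18, delta = -45, sum = 33
Change 2: A[3] 36 -> 29, delta = -7, sum = 26
Change 3: A[2] 4 -> -6, delta = -10, sum = 16

Answer: 16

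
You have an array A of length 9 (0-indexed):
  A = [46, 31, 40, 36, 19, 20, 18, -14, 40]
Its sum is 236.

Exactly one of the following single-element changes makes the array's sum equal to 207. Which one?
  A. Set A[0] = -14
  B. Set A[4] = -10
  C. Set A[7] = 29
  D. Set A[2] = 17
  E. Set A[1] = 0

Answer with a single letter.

Answer: B

Derivation:
Option A: A[0] 46->-14, delta=-60, new_sum=236+(-60)=176
Option B: A[4] 19->-10, delta=-29, new_sum=236+(-29)=207 <-- matches target
Option C: A[7] -14->29, delta=43, new_sum=236+(43)=279
Option D: A[2] 40->17, delta=-23, new_sum=236+(-23)=213
Option E: A[1] 31->0, delta=-31, new_sum=236+(-31)=205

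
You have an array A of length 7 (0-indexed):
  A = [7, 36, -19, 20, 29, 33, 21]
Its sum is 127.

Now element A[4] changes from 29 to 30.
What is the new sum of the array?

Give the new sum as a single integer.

Old value at index 4: 29
New value at index 4: 30
Delta = 30 - 29 = 1
New sum = old_sum + delta = 127 + (1) = 128

Answer: 128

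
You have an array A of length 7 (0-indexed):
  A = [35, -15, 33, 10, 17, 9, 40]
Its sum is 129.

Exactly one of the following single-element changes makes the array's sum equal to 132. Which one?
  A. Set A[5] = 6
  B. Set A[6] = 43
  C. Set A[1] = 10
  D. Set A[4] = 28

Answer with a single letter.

Option A: A[5] 9->6, delta=-3, new_sum=129+(-3)=126
Option B: A[6] 40->43, delta=3, new_sum=129+(3)=132 <-- matches target
Option C: A[1] -15->10, delta=25, new_sum=129+(25)=154
Option D: A[4] 17->28, delta=11, new_sum=129+(11)=140

Answer: B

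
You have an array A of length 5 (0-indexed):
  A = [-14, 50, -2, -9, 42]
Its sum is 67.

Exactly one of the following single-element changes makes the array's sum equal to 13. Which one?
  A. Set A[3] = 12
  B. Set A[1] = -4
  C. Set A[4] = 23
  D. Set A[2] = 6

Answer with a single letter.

Answer: B

Derivation:
Option A: A[3] -9->12, delta=21, new_sum=67+(21)=88
Option B: A[1] 50->-4, delta=-54, new_sum=67+(-54)=13 <-- matches target
Option C: A[4] 42->23, delta=-19, new_sum=67+(-19)=48
Option D: A[2] -2->6, delta=8, new_sum=67+(8)=75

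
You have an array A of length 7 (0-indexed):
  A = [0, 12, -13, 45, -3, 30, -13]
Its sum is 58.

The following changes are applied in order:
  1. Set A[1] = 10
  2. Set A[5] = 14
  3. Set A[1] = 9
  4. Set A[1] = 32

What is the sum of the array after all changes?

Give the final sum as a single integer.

Initial sum: 58
Change 1: A[1] 12 -> 10, delta = -2, sum = 56
Change 2: A[5] 30 -> 14, delta = -16, sum = 40
Change 3: A[1] 10 -> 9, delta = -1, sum = 39
Change 4: A[1] 9 -> 32, delta = 23, sum = 62

Answer: 62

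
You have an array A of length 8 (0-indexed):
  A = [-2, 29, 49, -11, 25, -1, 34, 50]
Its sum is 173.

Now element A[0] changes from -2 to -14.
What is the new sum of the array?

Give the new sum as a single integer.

Answer: 161

Derivation:
Old value at index 0: -2
New value at index 0: -14
Delta = -14 - -2 = -12
New sum = old_sum + delta = 173 + (-12) = 161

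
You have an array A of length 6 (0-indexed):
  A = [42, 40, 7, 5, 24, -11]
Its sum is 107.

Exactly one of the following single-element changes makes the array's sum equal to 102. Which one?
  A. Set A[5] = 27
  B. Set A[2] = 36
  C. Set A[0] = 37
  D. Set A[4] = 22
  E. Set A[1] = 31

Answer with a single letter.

Answer: C

Derivation:
Option A: A[5] -11->27, delta=38, new_sum=107+(38)=145
Option B: A[2] 7->36, delta=29, new_sum=107+(29)=136
Option C: A[0] 42->37, delta=-5, new_sum=107+(-5)=102 <-- matches target
Option D: A[4] 24->22, delta=-2, new_sum=107+(-2)=105
Option E: A[1] 40->31, delta=-9, new_sum=107+(-9)=98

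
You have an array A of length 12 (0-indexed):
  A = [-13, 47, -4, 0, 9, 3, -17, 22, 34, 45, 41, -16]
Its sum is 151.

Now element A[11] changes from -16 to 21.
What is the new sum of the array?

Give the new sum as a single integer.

Answer: 188

Derivation:
Old value at index 11: -16
New value at index 11: 21
Delta = 21 - -16 = 37
New sum = old_sum + delta = 151 + (37) = 188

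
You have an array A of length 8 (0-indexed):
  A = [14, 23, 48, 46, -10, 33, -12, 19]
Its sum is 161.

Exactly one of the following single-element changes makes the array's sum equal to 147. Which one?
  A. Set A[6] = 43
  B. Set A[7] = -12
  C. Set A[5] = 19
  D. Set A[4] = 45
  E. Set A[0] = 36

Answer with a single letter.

Answer: C

Derivation:
Option A: A[6] -12->43, delta=55, new_sum=161+(55)=216
Option B: A[7] 19->-12, delta=-31, new_sum=161+(-31)=130
Option C: A[5] 33->19, delta=-14, new_sum=161+(-14)=147 <-- matches target
Option D: A[4] -10->45, delta=55, new_sum=161+(55)=216
Option E: A[0] 14->36, delta=22, new_sum=161+(22)=183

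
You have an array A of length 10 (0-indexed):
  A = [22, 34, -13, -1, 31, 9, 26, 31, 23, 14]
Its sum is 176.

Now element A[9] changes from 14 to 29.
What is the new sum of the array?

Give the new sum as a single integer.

Old value at index 9: 14
New value at index 9: 29
Delta = 29 - 14 = 15
New sum = old_sum + delta = 176 + (15) = 191

Answer: 191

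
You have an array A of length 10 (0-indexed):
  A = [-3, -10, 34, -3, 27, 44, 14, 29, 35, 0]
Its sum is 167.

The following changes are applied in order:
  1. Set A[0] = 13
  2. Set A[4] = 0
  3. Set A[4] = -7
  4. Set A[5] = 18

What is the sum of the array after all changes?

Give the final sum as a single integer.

Answer: 123

Derivation:
Initial sum: 167
Change 1: A[0] -3 -> 13, delta = 16, sum = 183
Change 2: A[4] 27 -> 0, delta = -27, sum = 156
Change 3: A[4] 0 -> -7, delta = -7, sum = 149
Change 4: A[5] 44 -> 18, delta = -26, sum = 123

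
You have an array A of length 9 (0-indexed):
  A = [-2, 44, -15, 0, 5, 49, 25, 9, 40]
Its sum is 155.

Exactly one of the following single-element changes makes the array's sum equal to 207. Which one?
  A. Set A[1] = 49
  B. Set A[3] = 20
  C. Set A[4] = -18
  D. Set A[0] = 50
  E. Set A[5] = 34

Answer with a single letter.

Option A: A[1] 44->49, delta=5, new_sum=155+(5)=160
Option B: A[3] 0->20, delta=20, new_sum=155+(20)=175
Option C: A[4] 5->-18, delta=-23, new_sum=155+(-23)=132
Option D: A[0] -2->50, delta=52, new_sum=155+(52)=207 <-- matches target
Option E: A[5] 49->34, delta=-15, new_sum=155+(-15)=140

Answer: D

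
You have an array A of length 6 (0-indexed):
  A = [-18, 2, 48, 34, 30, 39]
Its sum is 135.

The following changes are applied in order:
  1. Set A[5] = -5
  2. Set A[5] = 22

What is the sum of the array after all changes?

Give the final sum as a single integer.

Initial sum: 135
Change 1: A[5] 39 -> -5, delta = -44, sum = 91
Change 2: A[5] -5 -> 22, delta = 27, sum = 118

Answer: 118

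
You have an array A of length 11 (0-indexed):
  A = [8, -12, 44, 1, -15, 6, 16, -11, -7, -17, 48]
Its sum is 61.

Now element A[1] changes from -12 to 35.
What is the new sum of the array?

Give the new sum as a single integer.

Old value at index 1: -12
New value at index 1: 35
Delta = 35 - -12 = 47
New sum = old_sum + delta = 61 + (47) = 108

Answer: 108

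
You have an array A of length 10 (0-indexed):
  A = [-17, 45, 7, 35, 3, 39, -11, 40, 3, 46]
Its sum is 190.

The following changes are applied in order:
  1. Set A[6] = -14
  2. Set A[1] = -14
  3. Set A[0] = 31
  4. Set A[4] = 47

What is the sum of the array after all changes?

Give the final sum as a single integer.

Initial sum: 190
Change 1: A[6] -11 -> -14, delta = -3, sum = 187
Change 2: A[1] 45 -> -14, delta = -59, sum = 128
Change 3: A[0] -17 -> 31, delta = 48, sum = 176
Change 4: A[4] 3 -> 47, delta = 44, sum = 220

Answer: 220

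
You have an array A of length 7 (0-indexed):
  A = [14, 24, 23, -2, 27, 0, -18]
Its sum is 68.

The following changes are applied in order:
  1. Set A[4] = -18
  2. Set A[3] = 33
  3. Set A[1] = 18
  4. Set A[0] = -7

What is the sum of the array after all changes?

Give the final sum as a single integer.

Answer: 31

Derivation:
Initial sum: 68
Change 1: A[4] 27 -> -18, delta = -45, sum = 23
Change 2: A[3] -2 -> 33, delta = 35, sum = 58
Change 3: A[1] 24 -> 18, delta = -6, sum = 52
Change 4: A[0] 14 -> -7, delta = -21, sum = 31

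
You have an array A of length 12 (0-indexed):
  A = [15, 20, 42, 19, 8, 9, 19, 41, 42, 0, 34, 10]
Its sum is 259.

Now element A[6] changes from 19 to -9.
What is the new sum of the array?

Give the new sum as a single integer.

Old value at index 6: 19
New value at index 6: -9
Delta = -9 - 19 = -28
New sum = old_sum + delta = 259 + (-28) = 231

Answer: 231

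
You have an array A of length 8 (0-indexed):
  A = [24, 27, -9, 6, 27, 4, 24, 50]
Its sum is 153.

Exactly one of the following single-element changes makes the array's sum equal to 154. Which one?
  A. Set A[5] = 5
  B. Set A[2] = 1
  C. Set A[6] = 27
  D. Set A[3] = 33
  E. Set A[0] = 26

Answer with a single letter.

Answer: A

Derivation:
Option A: A[5] 4->5, delta=1, new_sum=153+(1)=154 <-- matches target
Option B: A[2] -9->1, delta=10, new_sum=153+(10)=163
Option C: A[6] 24->27, delta=3, new_sum=153+(3)=156
Option D: A[3] 6->33, delta=27, new_sum=153+(27)=180
Option E: A[0] 24->26, delta=2, new_sum=153+(2)=155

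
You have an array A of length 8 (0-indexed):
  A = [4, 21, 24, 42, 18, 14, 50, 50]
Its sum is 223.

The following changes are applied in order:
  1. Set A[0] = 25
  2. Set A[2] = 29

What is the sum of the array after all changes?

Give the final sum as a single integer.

Answer: 249

Derivation:
Initial sum: 223
Change 1: A[0] 4 -> 25, delta = 21, sum = 244
Change 2: A[2] 24 -> 29, delta = 5, sum = 249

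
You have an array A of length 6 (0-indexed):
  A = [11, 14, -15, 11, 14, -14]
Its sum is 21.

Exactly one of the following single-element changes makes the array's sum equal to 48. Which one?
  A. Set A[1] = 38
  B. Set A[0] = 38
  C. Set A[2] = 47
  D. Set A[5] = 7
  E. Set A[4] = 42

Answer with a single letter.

Answer: B

Derivation:
Option A: A[1] 14->38, delta=24, new_sum=21+(24)=45
Option B: A[0] 11->38, delta=27, new_sum=21+(27)=48 <-- matches target
Option C: A[2] -15->47, delta=62, new_sum=21+(62)=83
Option D: A[5] -14->7, delta=21, new_sum=21+(21)=42
Option E: A[4] 14->42, delta=28, new_sum=21+(28)=49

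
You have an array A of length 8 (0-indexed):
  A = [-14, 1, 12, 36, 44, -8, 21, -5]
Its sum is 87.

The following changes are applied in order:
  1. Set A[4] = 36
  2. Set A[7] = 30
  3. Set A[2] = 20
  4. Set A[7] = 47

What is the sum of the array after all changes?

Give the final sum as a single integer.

Answer: 139

Derivation:
Initial sum: 87
Change 1: A[4] 44 -> 36, delta = -8, sum = 79
Change 2: A[7] -5 -> 30, delta = 35, sum = 114
Change 3: A[2] 12 -> 20, delta = 8, sum = 122
Change 4: A[7] 30 -> 47, delta = 17, sum = 139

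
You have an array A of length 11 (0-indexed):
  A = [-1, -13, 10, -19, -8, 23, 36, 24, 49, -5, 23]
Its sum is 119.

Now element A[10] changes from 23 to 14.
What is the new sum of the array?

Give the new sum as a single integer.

Answer: 110

Derivation:
Old value at index 10: 23
New value at index 10: 14
Delta = 14 - 23 = -9
New sum = old_sum + delta = 119 + (-9) = 110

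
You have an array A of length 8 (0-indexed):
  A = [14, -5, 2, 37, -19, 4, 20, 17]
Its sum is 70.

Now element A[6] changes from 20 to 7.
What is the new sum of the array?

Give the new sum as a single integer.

Answer: 57

Derivation:
Old value at index 6: 20
New value at index 6: 7
Delta = 7 - 20 = -13
New sum = old_sum + delta = 70 + (-13) = 57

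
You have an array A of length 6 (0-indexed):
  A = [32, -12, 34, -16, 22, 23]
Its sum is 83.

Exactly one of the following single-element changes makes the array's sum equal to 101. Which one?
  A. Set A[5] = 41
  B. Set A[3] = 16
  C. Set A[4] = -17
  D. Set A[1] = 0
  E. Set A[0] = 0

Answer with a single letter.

Option A: A[5] 23->41, delta=18, new_sum=83+(18)=101 <-- matches target
Option B: A[3] -16->16, delta=32, new_sum=83+(32)=115
Option C: A[4] 22->-17, delta=-39, new_sum=83+(-39)=44
Option D: A[1] -12->0, delta=12, new_sum=83+(12)=95
Option E: A[0] 32->0, delta=-32, new_sum=83+(-32)=51

Answer: A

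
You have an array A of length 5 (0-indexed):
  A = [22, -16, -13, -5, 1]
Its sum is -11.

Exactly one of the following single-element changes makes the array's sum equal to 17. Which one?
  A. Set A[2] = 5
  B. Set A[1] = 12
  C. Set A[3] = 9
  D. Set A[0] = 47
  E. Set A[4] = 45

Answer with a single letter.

Option A: A[2] -13->5, delta=18, new_sum=-11+(18)=7
Option B: A[1] -16->12, delta=28, new_sum=-11+(28)=17 <-- matches target
Option C: A[3] -5->9, delta=14, new_sum=-11+(14)=3
Option D: A[0] 22->47, delta=25, new_sum=-11+(25)=14
Option E: A[4] 1->45, delta=44, new_sum=-11+(44)=33

Answer: B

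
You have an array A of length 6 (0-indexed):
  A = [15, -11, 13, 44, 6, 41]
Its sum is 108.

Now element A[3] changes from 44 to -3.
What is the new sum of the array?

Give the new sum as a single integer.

Answer: 61

Derivation:
Old value at index 3: 44
New value at index 3: -3
Delta = -3 - 44 = -47
New sum = old_sum + delta = 108 + (-47) = 61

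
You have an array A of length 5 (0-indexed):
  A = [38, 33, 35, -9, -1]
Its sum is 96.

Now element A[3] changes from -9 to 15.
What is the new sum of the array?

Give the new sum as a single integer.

Old value at index 3: -9
New value at index 3: 15
Delta = 15 - -9 = 24
New sum = old_sum + delta = 96 + (24) = 120

Answer: 120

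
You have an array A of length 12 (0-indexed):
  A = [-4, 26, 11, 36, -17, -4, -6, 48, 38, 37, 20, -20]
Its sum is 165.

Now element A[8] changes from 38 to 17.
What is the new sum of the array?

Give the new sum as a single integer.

Answer: 144

Derivation:
Old value at index 8: 38
New value at index 8: 17
Delta = 17 - 38 = -21
New sum = old_sum + delta = 165 + (-21) = 144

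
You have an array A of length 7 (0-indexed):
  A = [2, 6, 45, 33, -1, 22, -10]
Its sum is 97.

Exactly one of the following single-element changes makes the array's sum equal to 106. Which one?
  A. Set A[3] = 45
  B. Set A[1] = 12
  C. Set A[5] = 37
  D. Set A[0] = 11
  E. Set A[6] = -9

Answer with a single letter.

Option A: A[3] 33->45, delta=12, new_sum=97+(12)=109
Option B: A[1] 6->12, delta=6, new_sum=97+(6)=103
Option C: A[5] 22->37, delta=15, new_sum=97+(15)=112
Option D: A[0] 2->11, delta=9, new_sum=97+(9)=106 <-- matches target
Option E: A[6] -10->-9, delta=1, new_sum=97+(1)=98

Answer: D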